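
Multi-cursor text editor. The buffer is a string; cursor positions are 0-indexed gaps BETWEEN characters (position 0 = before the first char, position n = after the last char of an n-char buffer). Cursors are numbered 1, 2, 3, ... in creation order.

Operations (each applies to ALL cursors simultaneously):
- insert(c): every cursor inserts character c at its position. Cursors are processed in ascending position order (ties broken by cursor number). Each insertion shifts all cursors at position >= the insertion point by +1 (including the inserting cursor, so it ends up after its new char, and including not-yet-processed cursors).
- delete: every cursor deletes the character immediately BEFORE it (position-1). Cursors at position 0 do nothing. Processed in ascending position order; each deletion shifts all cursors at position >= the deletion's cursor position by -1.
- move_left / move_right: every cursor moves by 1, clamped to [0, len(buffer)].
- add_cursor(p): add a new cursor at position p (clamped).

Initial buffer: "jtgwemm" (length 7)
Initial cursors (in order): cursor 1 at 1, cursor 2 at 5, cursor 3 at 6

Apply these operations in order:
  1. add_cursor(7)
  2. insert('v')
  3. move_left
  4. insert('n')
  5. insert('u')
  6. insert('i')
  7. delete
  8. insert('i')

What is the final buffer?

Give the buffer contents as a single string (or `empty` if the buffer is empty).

After op 1 (add_cursor(7)): buffer="jtgwemm" (len 7), cursors c1@1 c2@5 c3@6 c4@7, authorship .......
After op 2 (insert('v')): buffer="jvtgwevmvmv" (len 11), cursors c1@2 c2@7 c3@9 c4@11, authorship .1....2.3.4
After op 3 (move_left): buffer="jvtgwevmvmv" (len 11), cursors c1@1 c2@6 c3@8 c4@10, authorship .1....2.3.4
After op 4 (insert('n')): buffer="jnvtgwenvmnvmnv" (len 15), cursors c1@2 c2@8 c3@11 c4@14, authorship .11....22.33.44
After op 5 (insert('u')): buffer="jnuvtgwenuvmnuvmnuv" (len 19), cursors c1@3 c2@10 c3@14 c4@18, authorship .111....222.333.444
After op 6 (insert('i')): buffer="jnuivtgwenuivmnuivmnuiv" (len 23), cursors c1@4 c2@12 c3@17 c4@22, authorship .1111....2222.3333.4444
After op 7 (delete): buffer="jnuvtgwenuvmnuvmnuv" (len 19), cursors c1@3 c2@10 c3@14 c4@18, authorship .111....222.333.444
After op 8 (insert('i')): buffer="jnuivtgwenuivmnuivmnuiv" (len 23), cursors c1@4 c2@12 c3@17 c4@22, authorship .1111....2222.3333.4444

Answer: jnuivtgwenuivmnuivmnuiv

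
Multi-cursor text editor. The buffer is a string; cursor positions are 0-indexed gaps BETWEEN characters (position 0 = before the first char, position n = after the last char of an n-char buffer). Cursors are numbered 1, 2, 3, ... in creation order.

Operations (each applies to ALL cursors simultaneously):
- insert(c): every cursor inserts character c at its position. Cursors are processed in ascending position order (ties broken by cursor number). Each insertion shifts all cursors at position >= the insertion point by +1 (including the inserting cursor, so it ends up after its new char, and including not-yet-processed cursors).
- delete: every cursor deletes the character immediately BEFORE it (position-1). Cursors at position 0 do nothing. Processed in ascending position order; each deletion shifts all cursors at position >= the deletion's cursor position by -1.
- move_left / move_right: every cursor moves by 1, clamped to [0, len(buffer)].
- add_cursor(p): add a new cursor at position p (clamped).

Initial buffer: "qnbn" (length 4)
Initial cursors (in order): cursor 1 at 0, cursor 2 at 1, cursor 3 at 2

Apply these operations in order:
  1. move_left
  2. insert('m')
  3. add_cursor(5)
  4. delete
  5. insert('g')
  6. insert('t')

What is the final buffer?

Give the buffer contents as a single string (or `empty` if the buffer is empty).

Answer: ggttqggttbn

Derivation:
After op 1 (move_left): buffer="qnbn" (len 4), cursors c1@0 c2@0 c3@1, authorship ....
After op 2 (insert('m')): buffer="mmqmnbn" (len 7), cursors c1@2 c2@2 c3@4, authorship 12.3...
After op 3 (add_cursor(5)): buffer="mmqmnbn" (len 7), cursors c1@2 c2@2 c3@4 c4@5, authorship 12.3...
After op 4 (delete): buffer="qbn" (len 3), cursors c1@0 c2@0 c3@1 c4@1, authorship ...
After op 5 (insert('g')): buffer="ggqggbn" (len 7), cursors c1@2 c2@2 c3@5 c4@5, authorship 12.34..
After op 6 (insert('t')): buffer="ggttqggttbn" (len 11), cursors c1@4 c2@4 c3@9 c4@9, authorship 1212.3434..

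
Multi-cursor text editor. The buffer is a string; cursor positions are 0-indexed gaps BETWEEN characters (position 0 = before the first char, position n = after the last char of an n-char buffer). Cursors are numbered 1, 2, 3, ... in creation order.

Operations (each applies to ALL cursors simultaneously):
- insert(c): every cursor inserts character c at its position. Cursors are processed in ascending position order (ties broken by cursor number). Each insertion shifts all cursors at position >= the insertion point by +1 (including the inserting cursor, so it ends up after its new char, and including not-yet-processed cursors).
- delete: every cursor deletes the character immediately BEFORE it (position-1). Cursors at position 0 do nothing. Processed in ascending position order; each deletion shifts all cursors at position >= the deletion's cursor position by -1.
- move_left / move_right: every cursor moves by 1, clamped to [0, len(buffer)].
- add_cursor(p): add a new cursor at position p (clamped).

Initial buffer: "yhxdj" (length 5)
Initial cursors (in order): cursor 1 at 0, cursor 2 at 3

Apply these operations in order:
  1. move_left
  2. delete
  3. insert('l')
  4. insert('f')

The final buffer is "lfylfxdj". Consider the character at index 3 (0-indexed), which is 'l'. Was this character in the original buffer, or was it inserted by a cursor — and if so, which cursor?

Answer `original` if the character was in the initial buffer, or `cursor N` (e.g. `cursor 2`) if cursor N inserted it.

After op 1 (move_left): buffer="yhxdj" (len 5), cursors c1@0 c2@2, authorship .....
After op 2 (delete): buffer="yxdj" (len 4), cursors c1@0 c2@1, authorship ....
After op 3 (insert('l')): buffer="lylxdj" (len 6), cursors c1@1 c2@3, authorship 1.2...
After op 4 (insert('f')): buffer="lfylfxdj" (len 8), cursors c1@2 c2@5, authorship 11.22...
Authorship (.=original, N=cursor N): 1 1 . 2 2 . . .
Index 3: author = 2

Answer: cursor 2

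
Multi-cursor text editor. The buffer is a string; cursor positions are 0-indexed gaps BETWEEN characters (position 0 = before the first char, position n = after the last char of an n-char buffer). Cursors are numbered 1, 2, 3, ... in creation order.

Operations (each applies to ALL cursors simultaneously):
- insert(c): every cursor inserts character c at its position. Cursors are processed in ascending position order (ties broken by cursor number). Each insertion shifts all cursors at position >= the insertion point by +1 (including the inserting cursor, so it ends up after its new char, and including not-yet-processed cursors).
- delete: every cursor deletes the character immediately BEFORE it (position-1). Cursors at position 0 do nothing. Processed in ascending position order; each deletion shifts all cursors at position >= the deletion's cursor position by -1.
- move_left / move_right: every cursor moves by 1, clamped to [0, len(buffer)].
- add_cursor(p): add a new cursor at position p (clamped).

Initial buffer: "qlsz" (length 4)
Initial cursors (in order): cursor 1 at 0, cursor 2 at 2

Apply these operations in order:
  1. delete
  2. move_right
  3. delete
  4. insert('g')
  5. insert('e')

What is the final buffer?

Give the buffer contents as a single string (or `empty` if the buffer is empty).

After op 1 (delete): buffer="qsz" (len 3), cursors c1@0 c2@1, authorship ...
After op 2 (move_right): buffer="qsz" (len 3), cursors c1@1 c2@2, authorship ...
After op 3 (delete): buffer="z" (len 1), cursors c1@0 c2@0, authorship .
After op 4 (insert('g')): buffer="ggz" (len 3), cursors c1@2 c2@2, authorship 12.
After op 5 (insert('e')): buffer="ggeez" (len 5), cursors c1@4 c2@4, authorship 1212.

Answer: ggeez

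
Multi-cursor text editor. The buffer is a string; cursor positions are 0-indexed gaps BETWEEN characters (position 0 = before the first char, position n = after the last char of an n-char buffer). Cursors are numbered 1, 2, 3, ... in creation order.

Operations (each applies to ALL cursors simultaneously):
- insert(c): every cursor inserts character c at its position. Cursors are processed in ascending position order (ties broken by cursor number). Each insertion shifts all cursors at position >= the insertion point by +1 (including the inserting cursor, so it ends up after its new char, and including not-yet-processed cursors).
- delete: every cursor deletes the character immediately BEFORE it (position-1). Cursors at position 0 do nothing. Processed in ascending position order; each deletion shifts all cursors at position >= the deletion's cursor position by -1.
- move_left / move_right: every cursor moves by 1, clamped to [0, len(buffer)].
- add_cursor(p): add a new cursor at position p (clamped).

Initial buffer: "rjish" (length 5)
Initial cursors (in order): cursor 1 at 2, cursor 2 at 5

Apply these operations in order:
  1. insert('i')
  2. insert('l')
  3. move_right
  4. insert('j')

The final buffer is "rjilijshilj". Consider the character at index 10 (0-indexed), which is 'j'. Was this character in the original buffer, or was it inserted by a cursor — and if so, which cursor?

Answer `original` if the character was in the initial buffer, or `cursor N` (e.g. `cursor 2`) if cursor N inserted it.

Answer: cursor 2

Derivation:
After op 1 (insert('i')): buffer="rjiishi" (len 7), cursors c1@3 c2@7, authorship ..1...2
After op 2 (insert('l')): buffer="rjilishil" (len 9), cursors c1@4 c2@9, authorship ..11...22
After op 3 (move_right): buffer="rjilishil" (len 9), cursors c1@5 c2@9, authorship ..11...22
After op 4 (insert('j')): buffer="rjilijshilj" (len 11), cursors c1@6 c2@11, authorship ..11.1..222
Authorship (.=original, N=cursor N): . . 1 1 . 1 . . 2 2 2
Index 10: author = 2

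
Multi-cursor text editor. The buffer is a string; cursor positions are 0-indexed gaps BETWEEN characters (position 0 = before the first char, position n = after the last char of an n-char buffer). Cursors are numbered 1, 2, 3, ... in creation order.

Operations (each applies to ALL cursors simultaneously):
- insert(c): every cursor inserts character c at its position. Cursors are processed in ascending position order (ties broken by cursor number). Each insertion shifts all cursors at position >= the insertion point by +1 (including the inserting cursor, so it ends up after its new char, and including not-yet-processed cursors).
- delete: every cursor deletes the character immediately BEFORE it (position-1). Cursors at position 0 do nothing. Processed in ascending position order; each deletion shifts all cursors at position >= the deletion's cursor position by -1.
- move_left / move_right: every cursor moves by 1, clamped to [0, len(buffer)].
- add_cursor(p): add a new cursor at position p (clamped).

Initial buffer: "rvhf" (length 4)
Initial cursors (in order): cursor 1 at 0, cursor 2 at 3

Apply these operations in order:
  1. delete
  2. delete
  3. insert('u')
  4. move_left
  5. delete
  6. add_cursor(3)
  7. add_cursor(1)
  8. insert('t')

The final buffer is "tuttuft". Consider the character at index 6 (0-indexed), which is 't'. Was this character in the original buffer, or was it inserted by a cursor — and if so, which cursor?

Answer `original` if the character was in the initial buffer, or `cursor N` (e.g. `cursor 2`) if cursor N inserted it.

After op 1 (delete): buffer="rvf" (len 3), cursors c1@0 c2@2, authorship ...
After op 2 (delete): buffer="rf" (len 2), cursors c1@0 c2@1, authorship ..
After op 3 (insert('u')): buffer="uruf" (len 4), cursors c1@1 c2@3, authorship 1.2.
After op 4 (move_left): buffer="uruf" (len 4), cursors c1@0 c2@2, authorship 1.2.
After op 5 (delete): buffer="uuf" (len 3), cursors c1@0 c2@1, authorship 12.
After op 6 (add_cursor(3)): buffer="uuf" (len 3), cursors c1@0 c2@1 c3@3, authorship 12.
After op 7 (add_cursor(1)): buffer="uuf" (len 3), cursors c1@0 c2@1 c4@1 c3@3, authorship 12.
After op 8 (insert('t')): buffer="tuttuft" (len 7), cursors c1@1 c2@4 c4@4 c3@7, authorship 11242.3
Authorship (.=original, N=cursor N): 1 1 2 4 2 . 3
Index 6: author = 3

Answer: cursor 3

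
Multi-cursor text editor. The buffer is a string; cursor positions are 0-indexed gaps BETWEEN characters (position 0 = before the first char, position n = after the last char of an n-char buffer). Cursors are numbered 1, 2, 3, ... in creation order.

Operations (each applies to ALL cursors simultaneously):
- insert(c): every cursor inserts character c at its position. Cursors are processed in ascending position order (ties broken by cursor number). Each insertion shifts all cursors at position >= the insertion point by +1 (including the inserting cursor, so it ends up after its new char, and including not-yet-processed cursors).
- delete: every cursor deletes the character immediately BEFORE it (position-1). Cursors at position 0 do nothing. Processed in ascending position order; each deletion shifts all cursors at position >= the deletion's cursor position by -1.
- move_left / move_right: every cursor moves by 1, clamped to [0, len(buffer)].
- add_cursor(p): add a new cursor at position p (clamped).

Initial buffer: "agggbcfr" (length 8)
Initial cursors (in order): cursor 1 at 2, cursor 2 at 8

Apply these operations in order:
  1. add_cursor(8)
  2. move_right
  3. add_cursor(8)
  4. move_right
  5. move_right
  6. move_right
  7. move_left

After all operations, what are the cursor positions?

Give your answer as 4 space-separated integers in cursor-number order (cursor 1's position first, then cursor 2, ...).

After op 1 (add_cursor(8)): buffer="agggbcfr" (len 8), cursors c1@2 c2@8 c3@8, authorship ........
After op 2 (move_right): buffer="agggbcfr" (len 8), cursors c1@3 c2@8 c3@8, authorship ........
After op 3 (add_cursor(8)): buffer="agggbcfr" (len 8), cursors c1@3 c2@8 c3@8 c4@8, authorship ........
After op 4 (move_right): buffer="agggbcfr" (len 8), cursors c1@4 c2@8 c3@8 c4@8, authorship ........
After op 5 (move_right): buffer="agggbcfr" (len 8), cursors c1@5 c2@8 c3@8 c4@8, authorship ........
After op 6 (move_right): buffer="agggbcfr" (len 8), cursors c1@6 c2@8 c3@8 c4@8, authorship ........
After op 7 (move_left): buffer="agggbcfr" (len 8), cursors c1@5 c2@7 c3@7 c4@7, authorship ........

Answer: 5 7 7 7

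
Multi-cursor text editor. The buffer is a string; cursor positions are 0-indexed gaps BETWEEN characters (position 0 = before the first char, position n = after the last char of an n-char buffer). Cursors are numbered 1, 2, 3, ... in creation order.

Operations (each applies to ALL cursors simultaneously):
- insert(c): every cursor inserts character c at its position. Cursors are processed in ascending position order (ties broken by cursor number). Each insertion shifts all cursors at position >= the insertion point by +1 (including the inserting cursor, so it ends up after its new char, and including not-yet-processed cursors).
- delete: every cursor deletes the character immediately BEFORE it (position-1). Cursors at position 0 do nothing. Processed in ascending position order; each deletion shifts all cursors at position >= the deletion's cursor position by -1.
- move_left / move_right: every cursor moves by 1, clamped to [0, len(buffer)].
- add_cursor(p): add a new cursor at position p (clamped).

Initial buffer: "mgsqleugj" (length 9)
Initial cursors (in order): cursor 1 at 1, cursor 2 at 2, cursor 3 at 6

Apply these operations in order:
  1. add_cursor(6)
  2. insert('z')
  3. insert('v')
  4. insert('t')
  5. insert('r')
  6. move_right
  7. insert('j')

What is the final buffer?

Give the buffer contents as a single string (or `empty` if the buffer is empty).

Answer: mzvtrgjzvtrsjqlezzvvttrrujjgj

Derivation:
After op 1 (add_cursor(6)): buffer="mgsqleugj" (len 9), cursors c1@1 c2@2 c3@6 c4@6, authorship .........
After op 2 (insert('z')): buffer="mzgzsqlezzugj" (len 13), cursors c1@2 c2@4 c3@10 c4@10, authorship .1.2....34...
After op 3 (insert('v')): buffer="mzvgzvsqlezzvvugj" (len 17), cursors c1@3 c2@6 c3@14 c4@14, authorship .11.22....3434...
After op 4 (insert('t')): buffer="mzvtgzvtsqlezzvvttugj" (len 21), cursors c1@4 c2@8 c3@18 c4@18, authorship .111.222....343434...
After op 5 (insert('r')): buffer="mzvtrgzvtrsqlezzvvttrrugj" (len 25), cursors c1@5 c2@10 c3@22 c4@22, authorship .1111.2222....34343434...
After op 6 (move_right): buffer="mzvtrgzvtrsqlezzvvttrrugj" (len 25), cursors c1@6 c2@11 c3@23 c4@23, authorship .1111.2222....34343434...
After op 7 (insert('j')): buffer="mzvtrgjzvtrsjqlezzvvttrrujjgj" (len 29), cursors c1@7 c2@13 c3@27 c4@27, authorship .1111.12222.2...34343434.34..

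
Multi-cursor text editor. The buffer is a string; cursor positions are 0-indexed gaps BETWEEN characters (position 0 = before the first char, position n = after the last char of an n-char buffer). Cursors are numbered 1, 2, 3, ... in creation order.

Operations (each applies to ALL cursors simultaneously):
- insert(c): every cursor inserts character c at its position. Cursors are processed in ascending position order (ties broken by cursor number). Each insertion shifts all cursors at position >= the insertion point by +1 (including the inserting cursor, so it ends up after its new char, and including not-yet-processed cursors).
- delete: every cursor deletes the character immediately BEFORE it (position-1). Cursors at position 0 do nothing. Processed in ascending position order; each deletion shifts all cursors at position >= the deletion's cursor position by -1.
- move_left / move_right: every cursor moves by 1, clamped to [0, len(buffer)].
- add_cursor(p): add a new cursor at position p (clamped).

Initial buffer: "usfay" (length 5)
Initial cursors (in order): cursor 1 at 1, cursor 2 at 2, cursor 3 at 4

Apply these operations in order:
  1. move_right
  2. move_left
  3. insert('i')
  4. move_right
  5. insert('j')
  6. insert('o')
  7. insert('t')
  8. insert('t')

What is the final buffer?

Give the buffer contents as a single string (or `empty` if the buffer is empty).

Answer: uisjottifjottaiyjott

Derivation:
After op 1 (move_right): buffer="usfay" (len 5), cursors c1@2 c2@3 c3@5, authorship .....
After op 2 (move_left): buffer="usfay" (len 5), cursors c1@1 c2@2 c3@4, authorship .....
After op 3 (insert('i')): buffer="uisifaiy" (len 8), cursors c1@2 c2@4 c3@7, authorship .1.2..3.
After op 4 (move_right): buffer="uisifaiy" (len 8), cursors c1@3 c2@5 c3@8, authorship .1.2..3.
After op 5 (insert('j')): buffer="uisjifjaiyj" (len 11), cursors c1@4 c2@7 c3@11, authorship .1.12.2.3.3
After op 6 (insert('o')): buffer="uisjoifjoaiyjo" (len 14), cursors c1@5 c2@9 c3@14, authorship .1.112.22.3.33
After op 7 (insert('t')): buffer="uisjotifjotaiyjot" (len 17), cursors c1@6 c2@11 c3@17, authorship .1.1112.222.3.333
After op 8 (insert('t')): buffer="uisjottifjottaiyjott" (len 20), cursors c1@7 c2@13 c3@20, authorship .1.11112.2222.3.3333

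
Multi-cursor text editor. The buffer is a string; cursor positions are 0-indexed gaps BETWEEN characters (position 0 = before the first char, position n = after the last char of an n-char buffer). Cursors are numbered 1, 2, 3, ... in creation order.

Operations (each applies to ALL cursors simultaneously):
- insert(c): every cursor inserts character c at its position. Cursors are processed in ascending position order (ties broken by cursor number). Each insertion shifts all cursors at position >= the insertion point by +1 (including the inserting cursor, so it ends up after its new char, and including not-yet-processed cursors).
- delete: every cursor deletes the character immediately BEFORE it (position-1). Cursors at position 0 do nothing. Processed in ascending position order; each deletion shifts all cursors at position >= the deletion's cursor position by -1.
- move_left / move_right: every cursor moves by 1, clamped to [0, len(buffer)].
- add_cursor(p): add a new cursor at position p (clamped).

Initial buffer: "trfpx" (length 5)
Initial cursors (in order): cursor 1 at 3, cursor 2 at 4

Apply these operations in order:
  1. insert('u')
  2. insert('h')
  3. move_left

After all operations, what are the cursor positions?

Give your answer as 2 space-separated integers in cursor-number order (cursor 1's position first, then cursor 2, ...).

After op 1 (insert('u')): buffer="trfupux" (len 7), cursors c1@4 c2@6, authorship ...1.2.
After op 2 (insert('h')): buffer="trfuhpuhx" (len 9), cursors c1@5 c2@8, authorship ...11.22.
After op 3 (move_left): buffer="trfuhpuhx" (len 9), cursors c1@4 c2@7, authorship ...11.22.

Answer: 4 7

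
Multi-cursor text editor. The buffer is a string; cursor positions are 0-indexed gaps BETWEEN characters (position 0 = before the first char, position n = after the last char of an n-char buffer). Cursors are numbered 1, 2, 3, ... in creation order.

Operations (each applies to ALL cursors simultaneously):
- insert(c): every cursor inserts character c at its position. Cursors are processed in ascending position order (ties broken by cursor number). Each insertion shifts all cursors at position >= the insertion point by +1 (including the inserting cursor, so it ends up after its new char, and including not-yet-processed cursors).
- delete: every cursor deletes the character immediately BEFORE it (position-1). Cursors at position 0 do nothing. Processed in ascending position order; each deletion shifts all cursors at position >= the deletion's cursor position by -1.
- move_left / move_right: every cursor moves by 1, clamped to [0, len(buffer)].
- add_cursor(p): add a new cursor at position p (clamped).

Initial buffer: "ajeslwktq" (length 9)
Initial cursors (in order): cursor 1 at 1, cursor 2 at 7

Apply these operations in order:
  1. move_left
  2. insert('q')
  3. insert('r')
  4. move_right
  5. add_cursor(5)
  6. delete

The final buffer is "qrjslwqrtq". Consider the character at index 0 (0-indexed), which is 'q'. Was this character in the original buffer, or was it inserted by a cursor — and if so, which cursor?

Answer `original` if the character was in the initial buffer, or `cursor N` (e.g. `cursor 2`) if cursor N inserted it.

Answer: cursor 1

Derivation:
After op 1 (move_left): buffer="ajeslwktq" (len 9), cursors c1@0 c2@6, authorship .........
After op 2 (insert('q')): buffer="qajeslwqktq" (len 11), cursors c1@1 c2@8, authorship 1......2...
After op 3 (insert('r')): buffer="qrajeslwqrktq" (len 13), cursors c1@2 c2@10, authorship 11......22...
After op 4 (move_right): buffer="qrajeslwqrktq" (len 13), cursors c1@3 c2@11, authorship 11......22...
After op 5 (add_cursor(5)): buffer="qrajeslwqrktq" (len 13), cursors c1@3 c3@5 c2@11, authorship 11......22...
After op 6 (delete): buffer="qrjslwqrtq" (len 10), cursors c1@2 c3@3 c2@8, authorship 11....22..
Authorship (.=original, N=cursor N): 1 1 . . . . 2 2 . .
Index 0: author = 1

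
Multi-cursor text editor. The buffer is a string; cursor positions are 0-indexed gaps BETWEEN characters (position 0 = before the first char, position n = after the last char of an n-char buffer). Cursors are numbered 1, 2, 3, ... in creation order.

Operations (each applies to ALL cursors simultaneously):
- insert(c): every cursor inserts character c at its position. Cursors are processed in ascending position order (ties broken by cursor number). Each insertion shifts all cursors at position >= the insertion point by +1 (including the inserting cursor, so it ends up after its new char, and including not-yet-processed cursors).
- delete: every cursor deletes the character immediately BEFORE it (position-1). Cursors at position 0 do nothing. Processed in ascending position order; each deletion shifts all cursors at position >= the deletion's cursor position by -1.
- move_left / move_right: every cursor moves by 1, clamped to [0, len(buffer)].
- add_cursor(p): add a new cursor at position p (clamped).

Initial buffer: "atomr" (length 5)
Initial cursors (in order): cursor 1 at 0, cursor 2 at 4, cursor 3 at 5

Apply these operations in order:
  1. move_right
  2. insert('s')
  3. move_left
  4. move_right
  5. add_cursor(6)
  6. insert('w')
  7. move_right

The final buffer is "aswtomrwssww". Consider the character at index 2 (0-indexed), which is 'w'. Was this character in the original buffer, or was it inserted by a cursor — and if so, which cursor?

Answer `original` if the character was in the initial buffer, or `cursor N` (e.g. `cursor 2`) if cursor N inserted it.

After op 1 (move_right): buffer="atomr" (len 5), cursors c1@1 c2@5 c3@5, authorship .....
After op 2 (insert('s')): buffer="astomrss" (len 8), cursors c1@2 c2@8 c3@8, authorship .1....23
After op 3 (move_left): buffer="astomrss" (len 8), cursors c1@1 c2@7 c3@7, authorship .1....23
After op 4 (move_right): buffer="astomrss" (len 8), cursors c1@2 c2@8 c3@8, authorship .1....23
After op 5 (add_cursor(6)): buffer="astomrss" (len 8), cursors c1@2 c4@6 c2@8 c3@8, authorship .1....23
After op 6 (insert('w')): buffer="aswtomrwssww" (len 12), cursors c1@3 c4@8 c2@12 c3@12, authorship .11....42323
After op 7 (move_right): buffer="aswtomrwssww" (len 12), cursors c1@4 c4@9 c2@12 c3@12, authorship .11....42323
Authorship (.=original, N=cursor N): . 1 1 . . . . 4 2 3 2 3
Index 2: author = 1

Answer: cursor 1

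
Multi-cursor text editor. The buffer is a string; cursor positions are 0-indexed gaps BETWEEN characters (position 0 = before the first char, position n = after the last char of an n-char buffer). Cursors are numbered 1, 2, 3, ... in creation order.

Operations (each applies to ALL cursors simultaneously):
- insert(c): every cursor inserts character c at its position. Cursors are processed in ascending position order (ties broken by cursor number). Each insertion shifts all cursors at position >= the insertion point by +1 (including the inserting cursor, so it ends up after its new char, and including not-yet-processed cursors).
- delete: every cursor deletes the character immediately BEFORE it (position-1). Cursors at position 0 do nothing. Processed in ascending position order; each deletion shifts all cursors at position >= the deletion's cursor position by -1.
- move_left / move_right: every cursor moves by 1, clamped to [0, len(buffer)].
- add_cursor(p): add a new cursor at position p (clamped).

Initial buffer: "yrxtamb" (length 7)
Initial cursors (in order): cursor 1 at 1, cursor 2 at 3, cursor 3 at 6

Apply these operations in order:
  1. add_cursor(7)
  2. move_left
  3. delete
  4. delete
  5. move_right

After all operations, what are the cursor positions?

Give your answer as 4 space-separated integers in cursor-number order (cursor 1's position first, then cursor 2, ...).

After op 1 (add_cursor(7)): buffer="yrxtamb" (len 7), cursors c1@1 c2@3 c3@6 c4@7, authorship .......
After op 2 (move_left): buffer="yrxtamb" (len 7), cursors c1@0 c2@2 c3@5 c4@6, authorship .......
After op 3 (delete): buffer="yxtb" (len 4), cursors c1@0 c2@1 c3@3 c4@3, authorship ....
After op 4 (delete): buffer="b" (len 1), cursors c1@0 c2@0 c3@0 c4@0, authorship .
After op 5 (move_right): buffer="b" (len 1), cursors c1@1 c2@1 c3@1 c4@1, authorship .

Answer: 1 1 1 1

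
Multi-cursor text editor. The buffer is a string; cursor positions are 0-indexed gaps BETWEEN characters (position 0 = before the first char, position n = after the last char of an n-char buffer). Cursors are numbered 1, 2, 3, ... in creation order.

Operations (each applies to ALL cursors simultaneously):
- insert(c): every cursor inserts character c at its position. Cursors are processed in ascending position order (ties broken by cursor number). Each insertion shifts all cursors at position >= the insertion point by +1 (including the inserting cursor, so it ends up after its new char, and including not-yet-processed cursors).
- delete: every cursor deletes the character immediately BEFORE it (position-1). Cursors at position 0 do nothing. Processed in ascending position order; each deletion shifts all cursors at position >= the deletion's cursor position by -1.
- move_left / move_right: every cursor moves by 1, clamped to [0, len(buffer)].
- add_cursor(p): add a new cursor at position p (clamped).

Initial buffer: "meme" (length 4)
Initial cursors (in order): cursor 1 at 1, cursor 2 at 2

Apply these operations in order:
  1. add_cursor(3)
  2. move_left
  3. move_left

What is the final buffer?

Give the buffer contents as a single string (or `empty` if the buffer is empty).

Answer: meme

Derivation:
After op 1 (add_cursor(3)): buffer="meme" (len 4), cursors c1@1 c2@2 c3@3, authorship ....
After op 2 (move_left): buffer="meme" (len 4), cursors c1@0 c2@1 c3@2, authorship ....
After op 3 (move_left): buffer="meme" (len 4), cursors c1@0 c2@0 c3@1, authorship ....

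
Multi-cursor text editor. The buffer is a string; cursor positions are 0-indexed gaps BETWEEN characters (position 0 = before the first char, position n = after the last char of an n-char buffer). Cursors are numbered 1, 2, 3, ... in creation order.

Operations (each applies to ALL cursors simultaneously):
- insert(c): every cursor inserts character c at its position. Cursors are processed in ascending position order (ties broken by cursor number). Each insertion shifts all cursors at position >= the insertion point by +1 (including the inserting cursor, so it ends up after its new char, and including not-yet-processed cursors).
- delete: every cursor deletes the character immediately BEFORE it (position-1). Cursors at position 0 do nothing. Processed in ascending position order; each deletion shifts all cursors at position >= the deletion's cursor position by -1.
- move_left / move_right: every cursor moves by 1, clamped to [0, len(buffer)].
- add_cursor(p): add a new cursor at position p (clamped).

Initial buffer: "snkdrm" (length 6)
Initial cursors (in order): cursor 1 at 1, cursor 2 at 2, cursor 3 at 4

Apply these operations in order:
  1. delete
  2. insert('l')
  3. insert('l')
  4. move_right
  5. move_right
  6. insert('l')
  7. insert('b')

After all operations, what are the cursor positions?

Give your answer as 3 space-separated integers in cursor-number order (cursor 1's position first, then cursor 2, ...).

After op 1 (delete): buffer="krm" (len 3), cursors c1@0 c2@0 c3@1, authorship ...
After op 2 (insert('l')): buffer="llklrm" (len 6), cursors c1@2 c2@2 c3@4, authorship 12.3..
After op 3 (insert('l')): buffer="llllkllrm" (len 9), cursors c1@4 c2@4 c3@7, authorship 1212.33..
After op 4 (move_right): buffer="llllkllrm" (len 9), cursors c1@5 c2@5 c3@8, authorship 1212.33..
After op 5 (move_right): buffer="llllkllrm" (len 9), cursors c1@6 c2@6 c3@9, authorship 1212.33..
After op 6 (insert('l')): buffer="llllkllllrml" (len 12), cursors c1@8 c2@8 c3@12, authorship 1212.3123..3
After op 7 (insert('b')): buffer="llllklllbblrmlb" (len 15), cursors c1@10 c2@10 c3@15, authorship 1212.312123..33

Answer: 10 10 15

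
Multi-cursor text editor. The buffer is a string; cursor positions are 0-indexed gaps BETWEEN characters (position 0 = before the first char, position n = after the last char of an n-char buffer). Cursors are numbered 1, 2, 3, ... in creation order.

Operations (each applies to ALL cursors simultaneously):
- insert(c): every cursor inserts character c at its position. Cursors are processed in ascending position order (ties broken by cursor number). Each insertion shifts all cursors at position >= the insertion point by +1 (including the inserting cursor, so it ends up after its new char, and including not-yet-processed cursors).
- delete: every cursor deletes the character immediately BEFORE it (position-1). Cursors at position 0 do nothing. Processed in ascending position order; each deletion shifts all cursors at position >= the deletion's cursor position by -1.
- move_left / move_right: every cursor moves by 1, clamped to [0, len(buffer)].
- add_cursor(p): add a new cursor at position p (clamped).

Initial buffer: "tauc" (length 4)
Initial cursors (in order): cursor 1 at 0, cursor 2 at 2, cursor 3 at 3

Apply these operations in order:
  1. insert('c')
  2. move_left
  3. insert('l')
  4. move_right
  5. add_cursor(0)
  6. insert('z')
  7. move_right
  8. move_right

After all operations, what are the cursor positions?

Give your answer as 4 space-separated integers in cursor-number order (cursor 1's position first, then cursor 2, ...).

After op 1 (insert('c')): buffer="ctacucc" (len 7), cursors c1@1 c2@4 c3@6, authorship 1..2.3.
After op 2 (move_left): buffer="ctacucc" (len 7), cursors c1@0 c2@3 c3@5, authorship 1..2.3.
After op 3 (insert('l')): buffer="lctalculcc" (len 10), cursors c1@1 c2@5 c3@8, authorship 11..22.33.
After op 4 (move_right): buffer="lctalculcc" (len 10), cursors c1@2 c2@6 c3@9, authorship 11..22.33.
After op 5 (add_cursor(0)): buffer="lctalculcc" (len 10), cursors c4@0 c1@2 c2@6 c3@9, authorship 11..22.33.
After op 6 (insert('z')): buffer="zlcztalczulczc" (len 14), cursors c4@1 c1@4 c2@9 c3@13, authorship 4111..222.333.
After op 7 (move_right): buffer="zlcztalczulczc" (len 14), cursors c4@2 c1@5 c2@10 c3@14, authorship 4111..222.333.
After op 8 (move_right): buffer="zlcztalczulczc" (len 14), cursors c4@3 c1@6 c2@11 c3@14, authorship 4111..222.333.

Answer: 6 11 14 3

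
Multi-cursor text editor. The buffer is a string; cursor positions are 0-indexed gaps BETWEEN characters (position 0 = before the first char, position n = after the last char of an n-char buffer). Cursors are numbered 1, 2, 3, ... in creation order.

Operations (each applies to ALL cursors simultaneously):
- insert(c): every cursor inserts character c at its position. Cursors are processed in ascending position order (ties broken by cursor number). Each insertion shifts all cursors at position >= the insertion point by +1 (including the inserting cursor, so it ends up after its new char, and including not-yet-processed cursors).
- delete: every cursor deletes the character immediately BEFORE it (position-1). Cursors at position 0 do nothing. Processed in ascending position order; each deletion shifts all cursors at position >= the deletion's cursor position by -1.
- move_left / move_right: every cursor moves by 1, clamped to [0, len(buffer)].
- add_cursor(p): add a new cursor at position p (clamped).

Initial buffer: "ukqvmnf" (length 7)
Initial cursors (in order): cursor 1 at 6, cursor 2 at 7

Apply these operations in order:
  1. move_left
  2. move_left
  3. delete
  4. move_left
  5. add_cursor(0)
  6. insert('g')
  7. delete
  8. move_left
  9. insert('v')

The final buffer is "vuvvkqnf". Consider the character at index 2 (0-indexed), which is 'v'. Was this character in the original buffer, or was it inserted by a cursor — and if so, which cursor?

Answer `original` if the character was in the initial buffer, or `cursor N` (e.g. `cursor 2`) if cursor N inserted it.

Answer: cursor 1

Derivation:
After op 1 (move_left): buffer="ukqvmnf" (len 7), cursors c1@5 c2@6, authorship .......
After op 2 (move_left): buffer="ukqvmnf" (len 7), cursors c1@4 c2@5, authorship .......
After op 3 (delete): buffer="ukqnf" (len 5), cursors c1@3 c2@3, authorship .....
After op 4 (move_left): buffer="ukqnf" (len 5), cursors c1@2 c2@2, authorship .....
After op 5 (add_cursor(0)): buffer="ukqnf" (len 5), cursors c3@0 c1@2 c2@2, authorship .....
After op 6 (insert('g')): buffer="gukggqnf" (len 8), cursors c3@1 c1@5 c2@5, authorship 3..12...
After op 7 (delete): buffer="ukqnf" (len 5), cursors c3@0 c1@2 c2@2, authorship .....
After op 8 (move_left): buffer="ukqnf" (len 5), cursors c3@0 c1@1 c2@1, authorship .....
After op 9 (insert('v')): buffer="vuvvkqnf" (len 8), cursors c3@1 c1@4 c2@4, authorship 3.12....
Authorship (.=original, N=cursor N): 3 . 1 2 . . . .
Index 2: author = 1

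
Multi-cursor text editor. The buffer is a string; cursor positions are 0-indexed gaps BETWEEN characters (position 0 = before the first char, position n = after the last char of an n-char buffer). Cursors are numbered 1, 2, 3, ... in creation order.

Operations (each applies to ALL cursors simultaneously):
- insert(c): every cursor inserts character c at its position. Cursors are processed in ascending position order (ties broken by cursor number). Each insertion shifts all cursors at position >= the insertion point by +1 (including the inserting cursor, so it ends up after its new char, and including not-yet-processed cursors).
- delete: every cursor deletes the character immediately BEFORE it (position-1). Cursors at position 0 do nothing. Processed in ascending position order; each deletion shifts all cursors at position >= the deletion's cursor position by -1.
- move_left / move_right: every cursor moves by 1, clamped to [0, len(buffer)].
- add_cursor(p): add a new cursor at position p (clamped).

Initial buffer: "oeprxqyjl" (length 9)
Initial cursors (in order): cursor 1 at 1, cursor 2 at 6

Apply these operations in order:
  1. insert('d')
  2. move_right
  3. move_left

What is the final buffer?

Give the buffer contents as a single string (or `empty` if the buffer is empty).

After op 1 (insert('d')): buffer="odeprxqdyjl" (len 11), cursors c1@2 c2@8, authorship .1.....2...
After op 2 (move_right): buffer="odeprxqdyjl" (len 11), cursors c1@3 c2@9, authorship .1.....2...
After op 3 (move_left): buffer="odeprxqdyjl" (len 11), cursors c1@2 c2@8, authorship .1.....2...

Answer: odeprxqdyjl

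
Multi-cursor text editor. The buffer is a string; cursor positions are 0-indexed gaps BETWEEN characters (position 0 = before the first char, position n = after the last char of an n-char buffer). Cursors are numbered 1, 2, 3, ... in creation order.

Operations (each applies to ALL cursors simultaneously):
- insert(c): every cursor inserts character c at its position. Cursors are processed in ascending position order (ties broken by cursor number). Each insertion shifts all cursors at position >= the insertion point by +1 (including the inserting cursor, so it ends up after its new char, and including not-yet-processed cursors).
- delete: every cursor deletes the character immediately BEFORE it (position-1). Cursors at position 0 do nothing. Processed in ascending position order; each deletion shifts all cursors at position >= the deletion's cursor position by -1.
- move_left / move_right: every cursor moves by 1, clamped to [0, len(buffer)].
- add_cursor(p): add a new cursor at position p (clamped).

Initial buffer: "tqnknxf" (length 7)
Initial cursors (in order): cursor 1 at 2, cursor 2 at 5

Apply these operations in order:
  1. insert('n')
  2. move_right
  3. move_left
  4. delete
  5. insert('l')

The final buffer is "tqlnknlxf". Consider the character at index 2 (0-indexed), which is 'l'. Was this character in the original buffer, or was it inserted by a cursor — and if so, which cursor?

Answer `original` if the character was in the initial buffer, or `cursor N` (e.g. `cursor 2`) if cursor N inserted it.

Answer: cursor 1

Derivation:
After op 1 (insert('n')): buffer="tqnnknnxf" (len 9), cursors c1@3 c2@7, authorship ..1...2..
After op 2 (move_right): buffer="tqnnknnxf" (len 9), cursors c1@4 c2@8, authorship ..1...2..
After op 3 (move_left): buffer="tqnnknnxf" (len 9), cursors c1@3 c2@7, authorship ..1...2..
After op 4 (delete): buffer="tqnknxf" (len 7), cursors c1@2 c2@5, authorship .......
After op 5 (insert('l')): buffer="tqlnknlxf" (len 9), cursors c1@3 c2@7, authorship ..1...2..
Authorship (.=original, N=cursor N): . . 1 . . . 2 . .
Index 2: author = 1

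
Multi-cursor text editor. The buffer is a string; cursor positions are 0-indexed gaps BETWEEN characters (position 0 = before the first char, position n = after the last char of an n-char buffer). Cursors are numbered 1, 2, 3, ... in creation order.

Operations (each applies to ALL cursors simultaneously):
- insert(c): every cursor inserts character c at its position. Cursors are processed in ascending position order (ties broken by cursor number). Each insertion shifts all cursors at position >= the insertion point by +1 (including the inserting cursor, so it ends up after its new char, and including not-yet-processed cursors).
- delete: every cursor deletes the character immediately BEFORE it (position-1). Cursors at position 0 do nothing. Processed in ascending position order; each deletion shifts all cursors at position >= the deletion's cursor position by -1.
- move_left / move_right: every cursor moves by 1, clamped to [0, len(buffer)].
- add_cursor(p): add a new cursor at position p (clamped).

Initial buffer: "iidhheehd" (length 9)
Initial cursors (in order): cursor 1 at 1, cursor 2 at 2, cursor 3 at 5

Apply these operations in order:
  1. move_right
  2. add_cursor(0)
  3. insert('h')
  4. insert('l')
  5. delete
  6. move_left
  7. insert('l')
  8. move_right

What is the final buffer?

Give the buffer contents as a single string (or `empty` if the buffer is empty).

After op 1 (move_right): buffer="iidhheehd" (len 9), cursors c1@2 c2@3 c3@6, authorship .........
After op 2 (add_cursor(0)): buffer="iidhheehd" (len 9), cursors c4@0 c1@2 c2@3 c3@6, authorship .........
After op 3 (insert('h')): buffer="hiihdhhhehehd" (len 13), cursors c4@1 c1@4 c2@6 c3@10, authorship 4..1.2...3...
After op 4 (insert('l')): buffer="hliihldhlhhehlehd" (len 17), cursors c4@2 c1@6 c2@9 c3@14, authorship 44..11.22...33...
After op 5 (delete): buffer="hiihdhhhehehd" (len 13), cursors c4@1 c1@4 c2@6 c3@10, authorship 4..1.2...3...
After op 6 (move_left): buffer="hiihdhhhehehd" (len 13), cursors c4@0 c1@3 c2@5 c3@9, authorship 4..1.2...3...
After op 7 (insert('l')): buffer="lhiilhdlhhhelhehd" (len 17), cursors c4@1 c1@5 c2@8 c3@13, authorship 44..11.22...33...
After op 8 (move_right): buffer="lhiilhdlhhhelhehd" (len 17), cursors c4@2 c1@6 c2@9 c3@14, authorship 44..11.22...33...

Answer: lhiilhdlhhhelhehd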